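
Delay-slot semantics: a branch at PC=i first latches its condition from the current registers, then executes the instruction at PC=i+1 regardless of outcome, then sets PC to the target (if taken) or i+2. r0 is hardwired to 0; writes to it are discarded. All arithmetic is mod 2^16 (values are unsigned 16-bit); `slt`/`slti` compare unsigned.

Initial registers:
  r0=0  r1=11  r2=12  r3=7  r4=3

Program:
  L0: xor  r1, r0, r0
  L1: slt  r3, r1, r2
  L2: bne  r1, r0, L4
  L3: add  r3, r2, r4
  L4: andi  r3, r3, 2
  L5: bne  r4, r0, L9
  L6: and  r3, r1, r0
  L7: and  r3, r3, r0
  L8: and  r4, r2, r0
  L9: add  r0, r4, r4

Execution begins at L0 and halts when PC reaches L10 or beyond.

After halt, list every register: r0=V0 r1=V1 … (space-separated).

PC=0  xor  r1, r0, r0        | r0=0 r1=0 r2=12 r3=7 r4=3
PC=1  slt  r3, r1, r2        | r0=0 r1=0 r2=12 r3=1 r4=3
PC=2  bne  r1, r0, L4        | r0=0 r1=0 r2=12 r3=1 r4=3  [not taken]
PC=3  add  r3, r2, r4        | r0=0 r1=0 r2=12 r3=15 r4=3
PC=4  andi  r3, r3, 2        | r0=0 r1=0 r2=12 r3=2 r4=3
PC=5  bne  r4, r0, L9        | r0=0 r1=0 r2=12 r3=2 r4=3  [TAKEN]
PC=6  and  r3, r1, r0        | r0=0 r1=0 r2=12 r3=0 r4=3
PC=9  add  r0, r4, r4        | r0=0 r1=0 r2=12 r3=0 r4=3

r0=0 r1=0 r2=12 r3=0 r4=3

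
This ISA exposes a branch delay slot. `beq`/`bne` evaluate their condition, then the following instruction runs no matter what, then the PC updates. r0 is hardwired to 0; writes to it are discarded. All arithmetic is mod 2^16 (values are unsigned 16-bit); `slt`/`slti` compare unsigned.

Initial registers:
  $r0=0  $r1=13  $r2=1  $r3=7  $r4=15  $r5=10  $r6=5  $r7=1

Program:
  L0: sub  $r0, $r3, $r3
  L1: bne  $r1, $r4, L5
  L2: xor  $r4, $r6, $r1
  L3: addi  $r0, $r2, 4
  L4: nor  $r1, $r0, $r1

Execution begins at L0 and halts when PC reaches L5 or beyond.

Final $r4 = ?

  step pc=0: sub  $r0, $r3, $r3  regs=(0,13,1,7,15,10,5,1)
  step pc=1: bne  $r1, $r4, L5  cond=T  regs=(0,13,1,7,15,10,5,1)
  step pc=2: xor  $r4, $r6, $r1  regs=(0,13,1,7,8,10,5,1)

8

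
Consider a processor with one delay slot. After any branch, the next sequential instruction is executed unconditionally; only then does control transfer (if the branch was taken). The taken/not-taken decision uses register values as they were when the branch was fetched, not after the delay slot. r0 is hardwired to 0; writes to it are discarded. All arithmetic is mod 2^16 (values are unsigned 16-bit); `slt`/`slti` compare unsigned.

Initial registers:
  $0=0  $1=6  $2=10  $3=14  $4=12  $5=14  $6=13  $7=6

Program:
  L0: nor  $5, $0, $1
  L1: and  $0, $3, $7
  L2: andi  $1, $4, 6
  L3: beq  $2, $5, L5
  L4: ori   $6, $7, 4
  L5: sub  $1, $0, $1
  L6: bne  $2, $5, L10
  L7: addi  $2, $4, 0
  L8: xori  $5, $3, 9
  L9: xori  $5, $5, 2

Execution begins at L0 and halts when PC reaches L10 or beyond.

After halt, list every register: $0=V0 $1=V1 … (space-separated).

$0=0 $1=65532 $2=12 $3=14 $4=12 $5=65529 $6=6 $7=6

  step pc=0: nor  $5, $0, $1  regs=(0,6,10,14,12,65529,13,6)
  step pc=1: and  $0, $3, $7  regs=(0,6,10,14,12,65529,13,6)
  step pc=2: andi  $1, $4, 6  regs=(0,4,10,14,12,65529,13,6)
  step pc=3: beq  $2, $5, L5  cond=F  regs=(0,4,10,14,12,65529,13,6)
  step pc=4: ori   $6, $7, 4  regs=(0,4,10,14,12,65529,6,6)
  step pc=5: sub  $1, $0, $1  regs=(0,65532,10,14,12,65529,6,6)
  step pc=6: bne  $2, $5, L10  cond=T  regs=(0,65532,10,14,12,65529,6,6)
  step pc=7: addi  $2, $4, 0  regs=(0,65532,12,14,12,65529,6,6)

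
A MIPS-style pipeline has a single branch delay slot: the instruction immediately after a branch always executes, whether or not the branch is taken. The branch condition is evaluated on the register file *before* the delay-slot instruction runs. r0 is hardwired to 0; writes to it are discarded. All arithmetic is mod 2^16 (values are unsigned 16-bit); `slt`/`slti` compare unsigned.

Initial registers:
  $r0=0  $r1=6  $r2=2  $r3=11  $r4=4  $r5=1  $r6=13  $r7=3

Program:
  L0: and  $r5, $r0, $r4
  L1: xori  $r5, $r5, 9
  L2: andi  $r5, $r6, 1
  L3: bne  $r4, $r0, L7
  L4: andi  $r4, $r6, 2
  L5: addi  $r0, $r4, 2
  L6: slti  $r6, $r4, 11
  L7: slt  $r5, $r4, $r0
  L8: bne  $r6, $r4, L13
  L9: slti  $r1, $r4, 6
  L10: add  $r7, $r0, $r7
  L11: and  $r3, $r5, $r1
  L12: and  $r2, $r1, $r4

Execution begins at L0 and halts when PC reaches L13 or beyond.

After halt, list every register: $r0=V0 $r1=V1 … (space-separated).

$r0=0 $r1=1 $r2=2 $r3=11 $r4=0 $r5=0 $r6=13 $r7=3

[0] and  $r5, $r0, $r4  →  {$r0:0, $r1:6, $r2:2, $r3:11, $r4:4, $r5:0, $r6:13, $r7:3}
[1] xori  $r5, $r5, 9  →  {$r0:0, $r1:6, $r2:2, $r3:11, $r4:4, $r5:9, $r6:13, $r7:3}
[2] andi  $r5, $r6, 1  →  {$r0:0, $r1:6, $r2:2, $r3:11, $r4:4, $r5:1, $r6:13, $r7:3}
[3] bne  $r4, $r0, L7  →  {$r0:0, $r1:6, $r2:2, $r3:11, $r4:4, $r5:1, $r6:13, $r7:3}  ⟨branch taken⟩
[4] andi  $r4, $r6, 2  →  {$r0:0, $r1:6, $r2:2, $r3:11, $r4:0, $r5:1, $r6:13, $r7:3}
[7] slt  $r5, $r4, $r0  →  {$r0:0, $r1:6, $r2:2, $r3:11, $r4:0, $r5:0, $r6:13, $r7:3}
[8] bne  $r6, $r4, L13  →  {$r0:0, $r1:6, $r2:2, $r3:11, $r4:0, $r5:0, $r6:13, $r7:3}  ⟨branch taken⟩
[9] slti  $r1, $r4, 6  →  {$r0:0, $r1:1, $r2:2, $r3:11, $r4:0, $r5:0, $r6:13, $r7:3}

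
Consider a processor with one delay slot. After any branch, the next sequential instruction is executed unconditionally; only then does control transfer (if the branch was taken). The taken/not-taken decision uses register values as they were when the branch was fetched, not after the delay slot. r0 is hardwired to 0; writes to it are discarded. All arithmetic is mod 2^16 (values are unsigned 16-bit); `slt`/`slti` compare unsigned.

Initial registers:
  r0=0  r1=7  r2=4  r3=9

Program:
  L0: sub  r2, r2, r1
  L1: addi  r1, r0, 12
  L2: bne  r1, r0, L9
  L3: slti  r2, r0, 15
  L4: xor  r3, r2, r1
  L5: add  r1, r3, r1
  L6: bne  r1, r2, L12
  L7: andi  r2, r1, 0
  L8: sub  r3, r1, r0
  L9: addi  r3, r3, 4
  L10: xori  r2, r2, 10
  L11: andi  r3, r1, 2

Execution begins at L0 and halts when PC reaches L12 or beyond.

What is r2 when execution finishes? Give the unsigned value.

  step pc=0: sub  r2, r2, r1  regs=(0,7,65533,9)
  step pc=1: addi  r1, r0, 12  regs=(0,12,65533,9)
  step pc=2: bne  r1, r0, L9  cond=T  regs=(0,12,65533,9)
  step pc=3: slti  r2, r0, 15  regs=(0,12,1,9)
  step pc=9: addi  r3, r3, 4  regs=(0,12,1,13)
  step pc=10: xori  r2, r2, 10  regs=(0,12,11,13)
  step pc=11: andi  r3, r1, 2  regs=(0,12,11,0)

11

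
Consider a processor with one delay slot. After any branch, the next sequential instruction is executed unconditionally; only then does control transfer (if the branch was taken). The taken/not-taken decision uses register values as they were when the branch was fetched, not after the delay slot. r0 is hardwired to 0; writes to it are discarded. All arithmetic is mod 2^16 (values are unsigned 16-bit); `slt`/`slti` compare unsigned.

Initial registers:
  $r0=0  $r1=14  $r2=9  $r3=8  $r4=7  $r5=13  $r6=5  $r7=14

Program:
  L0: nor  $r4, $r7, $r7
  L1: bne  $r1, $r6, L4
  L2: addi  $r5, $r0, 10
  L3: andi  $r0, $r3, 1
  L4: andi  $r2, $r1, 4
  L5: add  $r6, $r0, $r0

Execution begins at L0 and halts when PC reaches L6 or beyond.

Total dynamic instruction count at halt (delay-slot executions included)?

#0 nor  $r4, $r7, $r7 ; 0/14/9/8/65521/13/5/14
#1 bne  $r1, $r6, L4 ; 0/14/9/8/65521/13/5/14 ; →target
#2 addi  $r5, $r0, 10 ; 0/14/9/8/65521/10/5/14
#4 andi  $r2, $r1, 4 ; 0/14/4/8/65521/10/5/14
#5 add  $r6, $r0, $r0 ; 0/14/4/8/65521/10/0/14

5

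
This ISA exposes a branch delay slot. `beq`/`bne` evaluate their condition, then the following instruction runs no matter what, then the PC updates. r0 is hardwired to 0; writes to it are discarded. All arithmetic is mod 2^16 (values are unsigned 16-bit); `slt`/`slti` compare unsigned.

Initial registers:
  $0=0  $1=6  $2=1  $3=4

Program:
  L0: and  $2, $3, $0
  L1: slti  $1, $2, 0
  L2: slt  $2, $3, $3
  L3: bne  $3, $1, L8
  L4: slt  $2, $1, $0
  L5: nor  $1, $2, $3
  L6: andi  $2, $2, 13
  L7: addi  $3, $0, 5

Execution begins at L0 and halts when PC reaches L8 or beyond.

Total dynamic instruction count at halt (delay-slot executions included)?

PC=0  and  $2, $3, $0        | $0=0 $1=6 $2=0 $3=4
PC=1  slti  $1, $2, 0        | $0=0 $1=0 $2=0 $3=4
PC=2  slt  $2, $3, $3        | $0=0 $1=0 $2=0 $3=4
PC=3  bne  $3, $1, L8        | $0=0 $1=0 $2=0 $3=4  [TAKEN]
PC=4  slt  $2, $1, $0        | $0=0 $1=0 $2=0 $3=4

5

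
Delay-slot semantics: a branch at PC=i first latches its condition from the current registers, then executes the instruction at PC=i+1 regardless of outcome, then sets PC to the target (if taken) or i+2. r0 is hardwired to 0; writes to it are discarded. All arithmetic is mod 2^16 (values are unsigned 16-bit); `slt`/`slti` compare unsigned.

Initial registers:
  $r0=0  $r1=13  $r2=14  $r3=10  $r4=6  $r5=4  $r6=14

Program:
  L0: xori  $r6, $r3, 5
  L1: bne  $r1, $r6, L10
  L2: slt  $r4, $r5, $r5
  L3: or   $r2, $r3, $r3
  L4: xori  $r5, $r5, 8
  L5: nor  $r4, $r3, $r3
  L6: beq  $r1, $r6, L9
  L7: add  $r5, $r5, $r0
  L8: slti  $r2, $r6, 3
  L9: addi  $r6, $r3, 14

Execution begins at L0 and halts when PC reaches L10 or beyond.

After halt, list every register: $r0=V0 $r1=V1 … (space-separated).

$r0=0 $r1=13 $r2=14 $r3=10 $r4=0 $r5=4 $r6=15

[0] xori  $r6, $r3, 5  →  {$r0:0, $r1:13, $r2:14, $r3:10, $r4:6, $r5:4, $r6:15}
[1] bne  $r1, $r6, L10  →  {$r0:0, $r1:13, $r2:14, $r3:10, $r4:6, $r5:4, $r6:15}  ⟨branch taken⟩
[2] slt  $r4, $r5, $r5  →  {$r0:0, $r1:13, $r2:14, $r3:10, $r4:0, $r5:4, $r6:15}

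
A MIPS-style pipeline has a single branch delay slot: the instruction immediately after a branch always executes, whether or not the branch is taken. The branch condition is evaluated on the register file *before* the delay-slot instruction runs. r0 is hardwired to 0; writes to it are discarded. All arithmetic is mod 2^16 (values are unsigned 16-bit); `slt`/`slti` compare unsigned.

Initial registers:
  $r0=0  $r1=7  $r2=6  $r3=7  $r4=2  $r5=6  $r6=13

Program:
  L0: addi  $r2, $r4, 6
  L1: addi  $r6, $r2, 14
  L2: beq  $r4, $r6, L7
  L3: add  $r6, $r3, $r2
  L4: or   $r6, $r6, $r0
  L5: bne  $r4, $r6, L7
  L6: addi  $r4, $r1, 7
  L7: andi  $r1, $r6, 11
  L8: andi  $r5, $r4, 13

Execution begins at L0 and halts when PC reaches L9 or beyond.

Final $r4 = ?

  step pc=0: addi  $r2, $r4, 6  regs=(0,7,8,7,2,6,13)
  step pc=1: addi  $r6, $r2, 14  regs=(0,7,8,7,2,6,22)
  step pc=2: beq  $r4, $r6, L7  cond=F  regs=(0,7,8,7,2,6,22)
  step pc=3: add  $r6, $r3, $r2  regs=(0,7,8,7,2,6,15)
  step pc=4: or   $r6, $r6, $r0  regs=(0,7,8,7,2,6,15)
  step pc=5: bne  $r4, $r6, L7  cond=T  regs=(0,7,8,7,2,6,15)
  step pc=6: addi  $r4, $r1, 7  regs=(0,7,8,7,14,6,15)
  step pc=7: andi  $r1, $r6, 11  regs=(0,11,8,7,14,6,15)
  step pc=8: andi  $r5, $r4, 13  regs=(0,11,8,7,14,12,15)

14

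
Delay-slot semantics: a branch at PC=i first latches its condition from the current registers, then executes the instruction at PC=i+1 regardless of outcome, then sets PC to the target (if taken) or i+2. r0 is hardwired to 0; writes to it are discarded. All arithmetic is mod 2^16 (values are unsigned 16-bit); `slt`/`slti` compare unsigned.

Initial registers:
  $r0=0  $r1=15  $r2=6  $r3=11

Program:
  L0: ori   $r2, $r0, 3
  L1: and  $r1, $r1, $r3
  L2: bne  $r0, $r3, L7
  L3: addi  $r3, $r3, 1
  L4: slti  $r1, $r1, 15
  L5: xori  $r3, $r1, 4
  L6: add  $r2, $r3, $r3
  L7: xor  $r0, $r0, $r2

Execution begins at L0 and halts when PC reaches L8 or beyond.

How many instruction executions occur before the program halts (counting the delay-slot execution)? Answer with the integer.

5

#0 ori   $r2, $r0, 3 ; 0/15/3/11
#1 and  $r1, $r1, $r3 ; 0/11/3/11
#2 bne  $r0, $r3, L7 ; 0/11/3/11 ; →target
#3 addi  $r3, $r3, 1 ; 0/11/3/12
#7 xor  $r0, $r0, $r2 ; 0/11/3/12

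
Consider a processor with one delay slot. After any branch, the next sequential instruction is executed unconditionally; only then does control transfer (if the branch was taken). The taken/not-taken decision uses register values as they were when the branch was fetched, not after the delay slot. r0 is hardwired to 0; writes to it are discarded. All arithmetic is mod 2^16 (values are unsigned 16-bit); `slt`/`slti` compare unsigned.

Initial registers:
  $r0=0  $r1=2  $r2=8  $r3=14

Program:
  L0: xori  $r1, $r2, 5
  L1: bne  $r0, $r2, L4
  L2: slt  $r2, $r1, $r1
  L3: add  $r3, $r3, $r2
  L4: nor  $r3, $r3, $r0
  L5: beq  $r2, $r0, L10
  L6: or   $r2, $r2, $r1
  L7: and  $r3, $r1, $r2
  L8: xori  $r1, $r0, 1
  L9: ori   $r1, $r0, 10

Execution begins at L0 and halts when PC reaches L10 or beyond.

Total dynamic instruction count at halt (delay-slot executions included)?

6

#0 xori  $r1, $r2, 5 ; 0/13/8/14
#1 bne  $r0, $r2, L4 ; 0/13/8/14 ; →target
#2 slt  $r2, $r1, $r1 ; 0/13/0/14
#4 nor  $r3, $r3, $r0 ; 0/13/0/65521
#5 beq  $r2, $r0, L10 ; 0/13/0/65521 ; →target
#6 or   $r2, $r2, $r1 ; 0/13/13/65521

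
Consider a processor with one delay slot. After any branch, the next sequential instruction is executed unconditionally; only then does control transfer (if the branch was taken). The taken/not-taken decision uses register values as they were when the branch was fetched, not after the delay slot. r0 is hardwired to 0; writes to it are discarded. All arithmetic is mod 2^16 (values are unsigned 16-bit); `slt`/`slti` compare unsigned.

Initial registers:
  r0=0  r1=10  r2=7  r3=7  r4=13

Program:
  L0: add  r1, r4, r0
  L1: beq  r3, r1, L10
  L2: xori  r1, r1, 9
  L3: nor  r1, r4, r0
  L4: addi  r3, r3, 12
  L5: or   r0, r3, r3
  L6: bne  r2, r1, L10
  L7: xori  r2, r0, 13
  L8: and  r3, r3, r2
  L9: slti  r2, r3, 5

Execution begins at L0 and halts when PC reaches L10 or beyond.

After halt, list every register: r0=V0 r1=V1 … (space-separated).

r0=0 r1=65522 r2=13 r3=19 r4=13

#0 add  r1, r4, r0 ; 0/13/7/7/13
#1 beq  r3, r1, L10 ; 0/13/7/7/13 ; →fallthru
#2 xori  r1, r1, 9 ; 0/4/7/7/13
#3 nor  r1, r4, r0 ; 0/65522/7/7/13
#4 addi  r3, r3, 12 ; 0/65522/7/19/13
#5 or   r0, r3, r3 ; 0/65522/7/19/13
#6 bne  r2, r1, L10 ; 0/65522/7/19/13 ; →target
#7 xori  r2, r0, 13 ; 0/65522/13/19/13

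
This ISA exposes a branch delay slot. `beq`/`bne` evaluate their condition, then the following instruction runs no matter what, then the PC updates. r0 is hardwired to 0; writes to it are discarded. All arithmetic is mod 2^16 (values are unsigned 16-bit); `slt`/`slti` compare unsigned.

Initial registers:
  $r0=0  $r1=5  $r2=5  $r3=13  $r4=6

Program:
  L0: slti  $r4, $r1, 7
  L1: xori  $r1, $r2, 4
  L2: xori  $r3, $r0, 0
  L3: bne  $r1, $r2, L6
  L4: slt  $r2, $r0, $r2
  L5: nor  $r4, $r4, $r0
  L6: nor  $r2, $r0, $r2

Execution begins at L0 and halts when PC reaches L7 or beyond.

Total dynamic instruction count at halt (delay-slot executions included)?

  step pc=0: slti  $r4, $r1, 7  regs=(0,5,5,13,1)
  step pc=1: xori  $r1, $r2, 4  regs=(0,1,5,13,1)
  step pc=2: xori  $r3, $r0, 0  regs=(0,1,5,0,1)
  step pc=3: bne  $r1, $r2, L6  cond=T  regs=(0,1,5,0,1)
  step pc=4: slt  $r2, $r0, $r2  regs=(0,1,1,0,1)
  step pc=6: nor  $r2, $r0, $r2  regs=(0,1,65534,0,1)

6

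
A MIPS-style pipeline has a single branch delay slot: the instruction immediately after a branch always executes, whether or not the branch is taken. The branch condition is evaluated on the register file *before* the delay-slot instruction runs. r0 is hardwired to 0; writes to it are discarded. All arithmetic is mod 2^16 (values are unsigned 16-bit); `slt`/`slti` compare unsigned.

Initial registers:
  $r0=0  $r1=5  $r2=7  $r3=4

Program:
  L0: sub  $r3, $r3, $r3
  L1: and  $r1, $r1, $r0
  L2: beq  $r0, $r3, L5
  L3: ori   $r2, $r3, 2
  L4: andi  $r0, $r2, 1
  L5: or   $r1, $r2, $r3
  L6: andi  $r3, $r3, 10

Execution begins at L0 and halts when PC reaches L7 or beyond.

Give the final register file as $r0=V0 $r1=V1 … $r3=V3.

$r0=0 $r1=2 $r2=2 $r3=0

#0 sub  $r3, $r3, $r3 ; 0/5/7/0
#1 and  $r1, $r1, $r0 ; 0/0/7/0
#2 beq  $r0, $r3, L5 ; 0/0/7/0 ; →target
#3 ori   $r2, $r3, 2 ; 0/0/2/0
#5 or   $r1, $r2, $r3 ; 0/2/2/0
#6 andi  $r3, $r3, 10 ; 0/2/2/0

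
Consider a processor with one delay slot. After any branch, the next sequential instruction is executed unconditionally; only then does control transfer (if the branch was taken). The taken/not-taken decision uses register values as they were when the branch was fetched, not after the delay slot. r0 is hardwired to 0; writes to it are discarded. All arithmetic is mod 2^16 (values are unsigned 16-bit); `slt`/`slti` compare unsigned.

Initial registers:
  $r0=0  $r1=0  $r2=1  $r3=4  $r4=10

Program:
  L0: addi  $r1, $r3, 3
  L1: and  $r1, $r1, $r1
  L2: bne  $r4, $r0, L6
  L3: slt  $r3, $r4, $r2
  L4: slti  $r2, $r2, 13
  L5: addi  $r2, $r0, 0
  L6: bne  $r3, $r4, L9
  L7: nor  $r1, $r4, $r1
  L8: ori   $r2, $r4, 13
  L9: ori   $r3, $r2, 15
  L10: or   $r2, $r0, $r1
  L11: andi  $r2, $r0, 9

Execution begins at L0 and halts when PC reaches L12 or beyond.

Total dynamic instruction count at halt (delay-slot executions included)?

9

#0 addi  $r1, $r3, 3 ; 0/7/1/4/10
#1 and  $r1, $r1, $r1 ; 0/7/1/4/10
#2 bne  $r4, $r0, L6 ; 0/7/1/4/10 ; →target
#3 slt  $r3, $r4, $r2 ; 0/7/1/0/10
#6 bne  $r3, $r4, L9 ; 0/7/1/0/10 ; →target
#7 nor  $r1, $r4, $r1 ; 0/65520/1/0/10
#9 ori   $r3, $r2, 15 ; 0/65520/1/15/10
#10 or   $r2, $r0, $r1 ; 0/65520/65520/15/10
#11 andi  $r2, $r0, 9 ; 0/65520/0/15/10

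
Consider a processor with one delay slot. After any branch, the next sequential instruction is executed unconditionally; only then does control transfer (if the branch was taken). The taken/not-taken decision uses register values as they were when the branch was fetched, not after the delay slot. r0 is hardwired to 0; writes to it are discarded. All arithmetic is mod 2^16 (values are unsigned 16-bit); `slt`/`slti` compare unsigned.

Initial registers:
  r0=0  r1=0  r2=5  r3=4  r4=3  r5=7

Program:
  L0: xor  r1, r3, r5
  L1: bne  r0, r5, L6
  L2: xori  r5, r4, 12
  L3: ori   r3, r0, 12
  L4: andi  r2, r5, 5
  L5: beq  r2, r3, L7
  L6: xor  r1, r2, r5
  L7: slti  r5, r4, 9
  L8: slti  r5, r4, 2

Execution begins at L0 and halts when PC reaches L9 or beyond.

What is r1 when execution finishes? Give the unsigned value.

10

#0 xor  r1, r3, r5 ; 0/3/5/4/3/7
#1 bne  r0, r5, L6 ; 0/3/5/4/3/7 ; →target
#2 xori  r5, r4, 12 ; 0/3/5/4/3/15
#6 xor  r1, r2, r5 ; 0/10/5/4/3/15
#7 slti  r5, r4, 9 ; 0/10/5/4/3/1
#8 slti  r5, r4, 2 ; 0/10/5/4/3/0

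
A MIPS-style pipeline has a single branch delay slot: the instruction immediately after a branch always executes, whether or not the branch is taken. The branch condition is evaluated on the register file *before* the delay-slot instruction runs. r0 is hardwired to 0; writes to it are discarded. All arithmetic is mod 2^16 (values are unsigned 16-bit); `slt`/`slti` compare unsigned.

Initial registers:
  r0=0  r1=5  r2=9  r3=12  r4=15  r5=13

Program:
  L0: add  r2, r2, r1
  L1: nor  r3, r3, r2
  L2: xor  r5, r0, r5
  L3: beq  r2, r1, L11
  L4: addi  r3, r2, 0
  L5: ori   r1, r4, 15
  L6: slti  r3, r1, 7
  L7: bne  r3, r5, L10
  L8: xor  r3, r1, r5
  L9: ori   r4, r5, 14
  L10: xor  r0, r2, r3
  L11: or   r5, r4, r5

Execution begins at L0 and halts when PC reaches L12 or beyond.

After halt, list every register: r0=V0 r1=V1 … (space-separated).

r0=0 r1=15 r2=14 r3=2 r4=15 r5=15

  step pc=0: add  r2, r2, r1  regs=(0,5,14,12,15,13)
  step pc=1: nor  r3, r3, r2  regs=(0,5,14,65521,15,13)
  step pc=2: xor  r5, r0, r5  regs=(0,5,14,65521,15,13)
  step pc=3: beq  r2, r1, L11  cond=F  regs=(0,5,14,65521,15,13)
  step pc=4: addi  r3, r2, 0  regs=(0,5,14,14,15,13)
  step pc=5: ori   r1, r4, 15  regs=(0,15,14,14,15,13)
  step pc=6: slti  r3, r1, 7  regs=(0,15,14,0,15,13)
  step pc=7: bne  r3, r5, L10  cond=T  regs=(0,15,14,0,15,13)
  step pc=8: xor  r3, r1, r5  regs=(0,15,14,2,15,13)
  step pc=10: xor  r0, r2, r3  regs=(0,15,14,2,15,13)
  step pc=11: or   r5, r4, r5  regs=(0,15,14,2,15,15)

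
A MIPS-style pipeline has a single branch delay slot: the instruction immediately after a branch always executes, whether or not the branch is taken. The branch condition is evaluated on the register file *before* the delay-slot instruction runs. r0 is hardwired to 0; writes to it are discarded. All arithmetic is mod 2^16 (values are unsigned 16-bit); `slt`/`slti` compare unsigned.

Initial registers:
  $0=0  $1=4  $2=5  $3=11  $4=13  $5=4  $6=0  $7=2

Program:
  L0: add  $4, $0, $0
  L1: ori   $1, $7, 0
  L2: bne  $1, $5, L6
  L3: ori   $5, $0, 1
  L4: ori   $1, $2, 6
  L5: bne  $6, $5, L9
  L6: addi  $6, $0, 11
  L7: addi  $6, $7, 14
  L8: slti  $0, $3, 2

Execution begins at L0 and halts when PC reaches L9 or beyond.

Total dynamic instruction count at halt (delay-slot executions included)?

7

  step pc=0: add  $4, $0, $0  regs=(0,4,5,11,0,4,0,2)
  step pc=1: ori   $1, $7, 0  regs=(0,2,5,11,0,4,0,2)
  step pc=2: bne  $1, $5, L6  cond=T  regs=(0,2,5,11,0,4,0,2)
  step pc=3: ori   $5, $0, 1  regs=(0,2,5,11,0,1,0,2)
  step pc=6: addi  $6, $0, 11  regs=(0,2,5,11,0,1,11,2)
  step pc=7: addi  $6, $7, 14  regs=(0,2,5,11,0,1,16,2)
  step pc=8: slti  $0, $3, 2  regs=(0,2,5,11,0,1,16,2)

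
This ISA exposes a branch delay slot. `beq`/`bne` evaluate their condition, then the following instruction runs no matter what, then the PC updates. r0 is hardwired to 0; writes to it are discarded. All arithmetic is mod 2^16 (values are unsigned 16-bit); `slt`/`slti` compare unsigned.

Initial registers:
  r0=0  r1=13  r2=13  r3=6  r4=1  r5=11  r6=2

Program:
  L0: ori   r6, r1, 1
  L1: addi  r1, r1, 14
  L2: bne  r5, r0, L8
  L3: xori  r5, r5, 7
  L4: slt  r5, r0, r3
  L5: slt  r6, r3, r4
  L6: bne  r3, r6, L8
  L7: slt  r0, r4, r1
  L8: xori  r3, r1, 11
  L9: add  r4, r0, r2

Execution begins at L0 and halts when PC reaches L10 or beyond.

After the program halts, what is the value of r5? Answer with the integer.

12

PC=0  ori   r6, r1, 1        | r0=0 r1=13 r2=13 r3=6 r4=1 r5=11 r6=13
PC=1  addi  r1, r1, 14       | r0=0 r1=27 r2=13 r3=6 r4=1 r5=11 r6=13
PC=2  bne  r5, r0, L8        | r0=0 r1=27 r2=13 r3=6 r4=1 r5=11 r6=13  [TAKEN]
PC=3  xori  r5, r5, 7        | r0=0 r1=27 r2=13 r3=6 r4=1 r5=12 r6=13
PC=8  xori  r3, r1, 11       | r0=0 r1=27 r2=13 r3=16 r4=1 r5=12 r6=13
PC=9  add  r4, r0, r2        | r0=0 r1=27 r2=13 r3=16 r4=13 r5=12 r6=13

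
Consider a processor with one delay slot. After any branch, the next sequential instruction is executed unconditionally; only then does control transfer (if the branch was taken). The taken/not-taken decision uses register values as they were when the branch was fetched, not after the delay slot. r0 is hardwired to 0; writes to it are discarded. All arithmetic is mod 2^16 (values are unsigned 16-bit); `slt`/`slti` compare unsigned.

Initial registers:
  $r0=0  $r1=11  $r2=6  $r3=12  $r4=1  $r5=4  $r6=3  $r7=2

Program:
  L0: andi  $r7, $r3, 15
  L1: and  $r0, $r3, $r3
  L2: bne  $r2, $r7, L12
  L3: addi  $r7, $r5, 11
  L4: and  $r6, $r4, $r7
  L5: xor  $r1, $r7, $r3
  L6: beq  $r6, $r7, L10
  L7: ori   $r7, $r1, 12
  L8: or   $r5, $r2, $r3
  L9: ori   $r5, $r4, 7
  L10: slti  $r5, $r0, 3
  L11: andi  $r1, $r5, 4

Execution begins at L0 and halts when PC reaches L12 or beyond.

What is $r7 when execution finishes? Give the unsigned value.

#0 andi  $r7, $r3, 15 ; 0/11/6/12/1/4/3/12
#1 and  $r0, $r3, $r3 ; 0/11/6/12/1/4/3/12
#2 bne  $r2, $r7, L12 ; 0/11/6/12/1/4/3/12 ; →target
#3 addi  $r7, $r5, 11 ; 0/11/6/12/1/4/3/15

15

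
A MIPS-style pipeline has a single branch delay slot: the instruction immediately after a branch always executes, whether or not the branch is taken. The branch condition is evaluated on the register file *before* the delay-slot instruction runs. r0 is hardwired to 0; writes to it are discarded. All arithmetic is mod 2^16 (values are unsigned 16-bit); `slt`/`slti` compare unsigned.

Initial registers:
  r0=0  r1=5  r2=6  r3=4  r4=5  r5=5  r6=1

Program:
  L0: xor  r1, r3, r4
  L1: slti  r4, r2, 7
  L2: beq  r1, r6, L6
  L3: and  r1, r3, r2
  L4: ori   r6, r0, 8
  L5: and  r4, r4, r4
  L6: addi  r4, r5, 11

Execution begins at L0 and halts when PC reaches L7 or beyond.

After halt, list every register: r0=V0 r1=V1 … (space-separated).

[0] xor  r1, r3, r4  →  {r0:0, r1:1, r2:6, r3:4, r4:5, r5:5, r6:1}
[1] slti  r4, r2, 7  →  {r0:0, r1:1, r2:6, r3:4, r4:1, r5:5, r6:1}
[2] beq  r1, r6, L6  →  {r0:0, r1:1, r2:6, r3:4, r4:1, r5:5, r6:1}  ⟨branch taken⟩
[3] and  r1, r3, r2  →  {r0:0, r1:4, r2:6, r3:4, r4:1, r5:5, r6:1}
[6] addi  r4, r5, 11  →  {r0:0, r1:4, r2:6, r3:4, r4:16, r5:5, r6:1}

r0=0 r1=4 r2=6 r3=4 r4=16 r5=5 r6=1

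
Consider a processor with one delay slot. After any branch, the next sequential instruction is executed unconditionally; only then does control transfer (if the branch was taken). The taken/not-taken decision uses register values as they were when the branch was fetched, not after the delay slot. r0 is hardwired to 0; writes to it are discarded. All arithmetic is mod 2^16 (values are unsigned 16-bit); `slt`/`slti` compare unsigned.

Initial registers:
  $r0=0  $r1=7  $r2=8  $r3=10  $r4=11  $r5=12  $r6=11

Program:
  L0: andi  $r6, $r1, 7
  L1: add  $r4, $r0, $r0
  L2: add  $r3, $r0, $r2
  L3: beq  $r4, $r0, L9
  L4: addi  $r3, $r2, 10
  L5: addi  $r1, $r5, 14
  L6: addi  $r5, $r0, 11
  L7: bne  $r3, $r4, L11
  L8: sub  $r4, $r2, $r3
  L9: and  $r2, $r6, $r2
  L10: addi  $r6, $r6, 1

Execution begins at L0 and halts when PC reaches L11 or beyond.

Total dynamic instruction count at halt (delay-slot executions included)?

[0] andi  $r6, $r1, 7  →  {$r0:0, $r1:7, $r2:8, $r3:10, $r4:11, $r5:12, $r6:7}
[1] add  $r4, $r0, $r0  →  {$r0:0, $r1:7, $r2:8, $r3:10, $r4:0, $r5:12, $r6:7}
[2] add  $r3, $r0, $r2  →  {$r0:0, $r1:7, $r2:8, $r3:8, $r4:0, $r5:12, $r6:7}
[3] beq  $r4, $r0, L9  →  {$r0:0, $r1:7, $r2:8, $r3:8, $r4:0, $r5:12, $r6:7}  ⟨branch taken⟩
[4] addi  $r3, $r2, 10  →  {$r0:0, $r1:7, $r2:8, $r3:18, $r4:0, $r5:12, $r6:7}
[9] and  $r2, $r6, $r2  →  {$r0:0, $r1:7, $r2:0, $r3:18, $r4:0, $r5:12, $r6:7}
[10] addi  $r6, $r6, 1  →  {$r0:0, $r1:7, $r2:0, $r3:18, $r4:0, $r5:12, $r6:8}

7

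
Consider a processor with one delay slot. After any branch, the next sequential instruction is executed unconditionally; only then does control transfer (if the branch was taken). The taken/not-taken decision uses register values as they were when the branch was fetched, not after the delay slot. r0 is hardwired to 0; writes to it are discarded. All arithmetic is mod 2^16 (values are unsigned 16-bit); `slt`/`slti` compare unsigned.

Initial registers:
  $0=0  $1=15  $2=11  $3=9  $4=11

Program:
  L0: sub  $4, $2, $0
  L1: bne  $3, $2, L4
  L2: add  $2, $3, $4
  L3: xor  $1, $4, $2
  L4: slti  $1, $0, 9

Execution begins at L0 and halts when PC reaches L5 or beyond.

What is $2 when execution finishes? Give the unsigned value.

20

  step pc=0: sub  $4, $2, $0  regs=(0,15,11,9,11)
  step pc=1: bne  $3, $2, L4  cond=T  regs=(0,15,11,9,11)
  step pc=2: add  $2, $3, $4  regs=(0,15,20,9,11)
  step pc=4: slti  $1, $0, 9  regs=(0,1,20,9,11)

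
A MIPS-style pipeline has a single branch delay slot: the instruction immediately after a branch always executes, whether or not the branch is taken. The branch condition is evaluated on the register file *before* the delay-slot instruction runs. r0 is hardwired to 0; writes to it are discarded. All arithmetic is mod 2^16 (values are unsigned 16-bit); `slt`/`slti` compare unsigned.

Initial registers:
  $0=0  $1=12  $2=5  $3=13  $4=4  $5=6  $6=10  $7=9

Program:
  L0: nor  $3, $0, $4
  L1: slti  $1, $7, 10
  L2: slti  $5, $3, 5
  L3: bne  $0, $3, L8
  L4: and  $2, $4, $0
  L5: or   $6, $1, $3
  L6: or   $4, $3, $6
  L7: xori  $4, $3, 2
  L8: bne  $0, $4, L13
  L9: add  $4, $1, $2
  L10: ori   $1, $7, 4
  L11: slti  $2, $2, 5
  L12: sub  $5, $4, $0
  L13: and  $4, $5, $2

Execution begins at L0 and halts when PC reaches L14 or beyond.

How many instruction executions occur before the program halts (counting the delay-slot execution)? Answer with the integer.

8

PC=0  nor  $3, $0, $4        | $0=0 $1=12 $2=5 $3=65531 $4=4 $5=6 $6=10 $7=9
PC=1  slti  $1, $7, 10       | $0=0 $1=1 $2=5 $3=65531 $4=4 $5=6 $6=10 $7=9
PC=2  slti  $5, $3, 5        | $0=0 $1=1 $2=5 $3=65531 $4=4 $5=0 $6=10 $7=9
PC=3  bne  $0, $3, L8        | $0=0 $1=1 $2=5 $3=65531 $4=4 $5=0 $6=10 $7=9  [TAKEN]
PC=4  and  $2, $4, $0        | $0=0 $1=1 $2=0 $3=65531 $4=4 $5=0 $6=10 $7=9
PC=8  bne  $0, $4, L13       | $0=0 $1=1 $2=0 $3=65531 $4=4 $5=0 $6=10 $7=9  [TAKEN]
PC=9  add  $4, $1, $2        | $0=0 $1=1 $2=0 $3=65531 $4=1 $5=0 $6=10 $7=9
PC=13 and  $4, $5, $2        | $0=0 $1=1 $2=0 $3=65531 $4=0 $5=0 $6=10 $7=9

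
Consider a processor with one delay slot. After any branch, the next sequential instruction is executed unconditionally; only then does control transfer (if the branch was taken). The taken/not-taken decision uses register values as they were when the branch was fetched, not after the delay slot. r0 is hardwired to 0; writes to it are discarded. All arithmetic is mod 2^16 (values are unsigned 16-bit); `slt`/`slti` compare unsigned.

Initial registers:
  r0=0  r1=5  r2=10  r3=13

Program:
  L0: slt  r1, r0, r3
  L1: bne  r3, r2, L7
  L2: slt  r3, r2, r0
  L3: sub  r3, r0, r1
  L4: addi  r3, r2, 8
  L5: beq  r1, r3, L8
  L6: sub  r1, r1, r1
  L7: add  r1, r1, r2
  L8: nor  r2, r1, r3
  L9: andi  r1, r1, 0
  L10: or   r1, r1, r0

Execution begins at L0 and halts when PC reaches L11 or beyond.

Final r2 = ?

[0] slt  r1, r0, r3  →  {r0:0, r1:1, r2:10, r3:13}
[1] bne  r3, r2, L7  →  {r0:0, r1:1, r2:10, r3:13}  ⟨branch taken⟩
[2] slt  r3, r2, r0  →  {r0:0, r1:1, r2:10, r3:0}
[7] add  r1, r1, r2  →  {r0:0, r1:11, r2:10, r3:0}
[8] nor  r2, r1, r3  →  {r0:0, r1:11, r2:65524, r3:0}
[9] andi  r1, r1, 0  →  {r0:0, r1:0, r2:65524, r3:0}
[10] or   r1, r1, r0  →  {r0:0, r1:0, r2:65524, r3:0}

65524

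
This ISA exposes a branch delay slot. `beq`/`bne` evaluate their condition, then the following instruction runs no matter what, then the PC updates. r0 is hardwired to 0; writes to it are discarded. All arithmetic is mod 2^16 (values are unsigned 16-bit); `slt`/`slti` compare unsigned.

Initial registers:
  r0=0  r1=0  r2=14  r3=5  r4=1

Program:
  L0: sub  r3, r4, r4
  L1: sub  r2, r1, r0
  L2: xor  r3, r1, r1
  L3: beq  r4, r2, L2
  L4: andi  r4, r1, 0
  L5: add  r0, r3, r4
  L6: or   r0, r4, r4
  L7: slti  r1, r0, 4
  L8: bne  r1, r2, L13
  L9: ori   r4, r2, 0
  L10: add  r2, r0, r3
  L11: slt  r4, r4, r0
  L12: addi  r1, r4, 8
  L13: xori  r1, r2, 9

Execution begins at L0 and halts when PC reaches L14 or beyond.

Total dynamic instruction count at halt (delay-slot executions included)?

#0 sub  r3, r4, r4 ; 0/0/14/0/1
#1 sub  r2, r1, r0 ; 0/0/0/0/1
#2 xor  r3, r1, r1 ; 0/0/0/0/1
#3 beq  r4, r2, L2 ; 0/0/0/0/1 ; →fallthru
#4 andi  r4, r1, 0 ; 0/0/0/0/0
#5 add  r0, r3, r4 ; 0/0/0/0/0
#6 or   r0, r4, r4 ; 0/0/0/0/0
#7 slti  r1, r0, 4 ; 0/1/0/0/0
#8 bne  r1, r2, L13 ; 0/1/0/0/0 ; →target
#9 ori   r4, r2, 0 ; 0/1/0/0/0
#13 xori  r1, r2, 9 ; 0/9/0/0/0

11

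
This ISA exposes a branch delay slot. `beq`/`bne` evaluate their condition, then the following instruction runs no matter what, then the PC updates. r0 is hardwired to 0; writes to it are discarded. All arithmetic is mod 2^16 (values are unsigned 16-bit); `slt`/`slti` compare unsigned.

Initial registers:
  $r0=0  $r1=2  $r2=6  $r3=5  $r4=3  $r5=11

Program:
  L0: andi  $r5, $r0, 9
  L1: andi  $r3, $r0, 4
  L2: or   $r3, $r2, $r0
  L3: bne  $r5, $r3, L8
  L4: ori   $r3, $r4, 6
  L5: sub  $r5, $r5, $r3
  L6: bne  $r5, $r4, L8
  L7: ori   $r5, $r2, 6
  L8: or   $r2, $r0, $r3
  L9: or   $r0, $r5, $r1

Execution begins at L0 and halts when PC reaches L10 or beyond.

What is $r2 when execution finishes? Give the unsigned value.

PC=0  andi  $r5, $r0, 9      | $r0=0 $r1=2 $r2=6 $r3=5 $r4=3 $r5=0
PC=1  andi  $r3, $r0, 4      | $r0=0 $r1=2 $r2=6 $r3=0 $r4=3 $r5=0
PC=2  or   $r3, $r2, $r0     | $r0=0 $r1=2 $r2=6 $r3=6 $r4=3 $r5=0
PC=3  bne  $r5, $r3, L8      | $r0=0 $r1=2 $r2=6 $r3=6 $r4=3 $r5=0  [TAKEN]
PC=4  ori   $r3, $r4, 6      | $r0=0 $r1=2 $r2=6 $r3=7 $r4=3 $r5=0
PC=8  or   $r2, $r0, $r3     | $r0=0 $r1=2 $r2=7 $r3=7 $r4=3 $r5=0
PC=9  or   $r0, $r5, $r1     | $r0=0 $r1=2 $r2=7 $r3=7 $r4=3 $r5=0

7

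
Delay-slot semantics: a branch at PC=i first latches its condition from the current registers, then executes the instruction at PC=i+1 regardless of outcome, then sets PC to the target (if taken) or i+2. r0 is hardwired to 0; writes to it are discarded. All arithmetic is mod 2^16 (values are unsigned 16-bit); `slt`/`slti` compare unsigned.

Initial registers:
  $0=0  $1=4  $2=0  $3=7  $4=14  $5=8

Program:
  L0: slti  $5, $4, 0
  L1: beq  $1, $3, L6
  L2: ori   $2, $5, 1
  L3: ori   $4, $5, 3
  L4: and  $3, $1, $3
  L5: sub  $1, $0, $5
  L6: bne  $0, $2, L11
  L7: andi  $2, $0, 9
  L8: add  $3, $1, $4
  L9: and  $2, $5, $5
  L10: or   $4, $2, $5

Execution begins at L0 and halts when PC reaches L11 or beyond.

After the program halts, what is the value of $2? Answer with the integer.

0

PC=0  slti  $5, $4, 0        | $0=0 $1=4 $2=0 $3=7 $4=14 $5=0
PC=1  beq  $1, $3, L6        | $0=0 $1=4 $2=0 $3=7 $4=14 $5=0  [not taken]
PC=2  ori   $2, $5, 1        | $0=0 $1=4 $2=1 $3=7 $4=14 $5=0
PC=3  ori   $4, $5, 3        | $0=0 $1=4 $2=1 $3=7 $4=3 $5=0
PC=4  and  $3, $1, $3        | $0=0 $1=4 $2=1 $3=4 $4=3 $5=0
PC=5  sub  $1, $0, $5        | $0=0 $1=0 $2=1 $3=4 $4=3 $5=0
PC=6  bne  $0, $2, L11       | $0=0 $1=0 $2=1 $3=4 $4=3 $5=0  [TAKEN]
PC=7  andi  $2, $0, 9        | $0=0 $1=0 $2=0 $3=4 $4=3 $5=0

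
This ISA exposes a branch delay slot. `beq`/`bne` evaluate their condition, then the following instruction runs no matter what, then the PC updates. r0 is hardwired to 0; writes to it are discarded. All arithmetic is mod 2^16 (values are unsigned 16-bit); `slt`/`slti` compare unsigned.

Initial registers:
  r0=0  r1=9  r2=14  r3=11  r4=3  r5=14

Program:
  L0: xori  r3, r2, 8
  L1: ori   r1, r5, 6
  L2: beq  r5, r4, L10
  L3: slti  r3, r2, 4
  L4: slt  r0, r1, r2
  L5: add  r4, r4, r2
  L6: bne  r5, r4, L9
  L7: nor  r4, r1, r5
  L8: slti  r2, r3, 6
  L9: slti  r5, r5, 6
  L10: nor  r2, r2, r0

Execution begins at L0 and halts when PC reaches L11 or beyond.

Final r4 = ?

65521

#0 xori  r3, r2, 8 ; 0/9/14/6/3/14
#1 ori   r1, r5, 6 ; 0/14/14/6/3/14
#2 beq  r5, r4, L10 ; 0/14/14/6/3/14 ; →fallthru
#3 slti  r3, r2, 4 ; 0/14/14/0/3/14
#4 slt  r0, r1, r2 ; 0/14/14/0/3/14
#5 add  r4, r4, r2 ; 0/14/14/0/17/14
#6 bne  r5, r4, L9 ; 0/14/14/0/17/14 ; →target
#7 nor  r4, r1, r5 ; 0/14/14/0/65521/14
#9 slti  r5, r5, 6 ; 0/14/14/0/65521/0
#10 nor  r2, r2, r0 ; 0/14/65521/0/65521/0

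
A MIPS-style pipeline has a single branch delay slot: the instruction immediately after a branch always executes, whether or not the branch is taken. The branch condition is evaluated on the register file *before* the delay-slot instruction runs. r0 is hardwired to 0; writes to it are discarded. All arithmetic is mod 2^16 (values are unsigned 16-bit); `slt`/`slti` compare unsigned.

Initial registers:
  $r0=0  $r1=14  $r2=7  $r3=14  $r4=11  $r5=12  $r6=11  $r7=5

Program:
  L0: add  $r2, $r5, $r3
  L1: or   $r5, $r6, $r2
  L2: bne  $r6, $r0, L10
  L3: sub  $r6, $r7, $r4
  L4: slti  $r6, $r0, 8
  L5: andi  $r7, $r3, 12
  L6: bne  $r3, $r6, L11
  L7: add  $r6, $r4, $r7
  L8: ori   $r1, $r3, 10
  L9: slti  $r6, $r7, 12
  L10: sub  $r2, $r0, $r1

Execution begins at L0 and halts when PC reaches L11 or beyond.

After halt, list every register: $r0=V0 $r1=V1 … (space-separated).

$r0=0 $r1=14 $r2=65522 $r3=14 $r4=11 $r5=27 $r6=65530 $r7=5

  step pc=0: add  $r2, $r5, $r3  regs=(0,14,26,14,11,12,11,5)
  step pc=1: or   $r5, $r6, $r2  regs=(0,14,26,14,11,27,11,5)
  step pc=2: bne  $r6, $r0, L10  cond=T  regs=(0,14,26,14,11,27,11,5)
  step pc=3: sub  $r6, $r7, $r4  regs=(0,14,26,14,11,27,65530,5)
  step pc=10: sub  $r2, $r0, $r1  regs=(0,14,65522,14,11,27,65530,5)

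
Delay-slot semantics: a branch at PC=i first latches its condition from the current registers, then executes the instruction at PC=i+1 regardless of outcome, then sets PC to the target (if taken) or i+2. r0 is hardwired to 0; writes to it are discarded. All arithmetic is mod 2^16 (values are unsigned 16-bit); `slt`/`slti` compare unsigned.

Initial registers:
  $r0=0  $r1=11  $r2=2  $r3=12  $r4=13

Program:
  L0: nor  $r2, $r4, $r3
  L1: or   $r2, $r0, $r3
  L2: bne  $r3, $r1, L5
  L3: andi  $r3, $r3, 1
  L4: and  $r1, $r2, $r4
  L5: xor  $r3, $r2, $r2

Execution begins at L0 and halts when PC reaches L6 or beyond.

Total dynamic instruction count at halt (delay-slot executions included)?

  step pc=0: nor  $r2, $r4, $r3  regs=(0,11,65522,12,13)
  step pc=1: or   $r2, $r0, $r3  regs=(0,11,12,12,13)
  step pc=2: bne  $r3, $r1, L5  cond=T  regs=(0,11,12,12,13)
  step pc=3: andi  $r3, $r3, 1  regs=(0,11,12,0,13)
  step pc=5: xor  $r3, $r2, $r2  regs=(0,11,12,0,13)

5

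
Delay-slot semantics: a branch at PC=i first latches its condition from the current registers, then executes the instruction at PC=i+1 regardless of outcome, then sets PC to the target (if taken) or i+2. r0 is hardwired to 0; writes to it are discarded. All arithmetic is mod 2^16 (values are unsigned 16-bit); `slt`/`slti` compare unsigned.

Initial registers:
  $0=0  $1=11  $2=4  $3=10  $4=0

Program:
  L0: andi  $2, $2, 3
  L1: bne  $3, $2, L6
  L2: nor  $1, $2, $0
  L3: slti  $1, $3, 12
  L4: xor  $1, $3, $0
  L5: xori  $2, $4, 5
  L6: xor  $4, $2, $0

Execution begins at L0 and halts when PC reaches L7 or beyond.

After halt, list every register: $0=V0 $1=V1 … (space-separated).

$0=0 $1=65535 $2=0 $3=10 $4=0

  step pc=0: andi  $2, $2, 3  regs=(0,11,0,10,0)
  step pc=1: bne  $3, $2, L6  cond=T  regs=(0,11,0,10,0)
  step pc=2: nor  $1, $2, $0  regs=(0,65535,0,10,0)
  step pc=6: xor  $4, $2, $0  regs=(0,65535,0,10,0)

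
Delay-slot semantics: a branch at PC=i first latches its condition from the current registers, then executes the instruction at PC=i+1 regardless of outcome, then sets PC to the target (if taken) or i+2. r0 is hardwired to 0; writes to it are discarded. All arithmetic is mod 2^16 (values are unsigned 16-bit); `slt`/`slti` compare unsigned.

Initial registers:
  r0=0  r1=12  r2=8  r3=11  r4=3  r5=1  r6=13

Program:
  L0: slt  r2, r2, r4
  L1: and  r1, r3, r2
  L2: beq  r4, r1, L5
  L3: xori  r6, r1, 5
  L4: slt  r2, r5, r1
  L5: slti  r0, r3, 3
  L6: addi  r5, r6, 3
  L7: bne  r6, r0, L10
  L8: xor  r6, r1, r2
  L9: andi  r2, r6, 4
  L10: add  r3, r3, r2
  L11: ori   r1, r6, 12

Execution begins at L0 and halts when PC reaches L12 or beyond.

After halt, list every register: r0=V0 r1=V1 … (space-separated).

#0 slt  r2, r2, r4 ; 0/12/0/11/3/1/13
#1 and  r1, r3, r2 ; 0/0/0/11/3/1/13
#2 beq  r4, r1, L5 ; 0/0/0/11/3/1/13 ; →fallthru
#3 xori  r6, r1, 5 ; 0/0/0/11/3/1/5
#4 slt  r2, r5, r1 ; 0/0/0/11/3/1/5
#5 slti  r0, r3, 3 ; 0/0/0/11/3/1/5
#6 addi  r5, r6, 3 ; 0/0/0/11/3/8/5
#7 bne  r6, r0, L10 ; 0/0/0/11/3/8/5 ; →target
#8 xor  r6, r1, r2 ; 0/0/0/11/3/8/0
#10 add  r3, r3, r2 ; 0/0/0/11/3/8/0
#11 ori   r1, r6, 12 ; 0/12/0/11/3/8/0

r0=0 r1=12 r2=0 r3=11 r4=3 r5=8 r6=0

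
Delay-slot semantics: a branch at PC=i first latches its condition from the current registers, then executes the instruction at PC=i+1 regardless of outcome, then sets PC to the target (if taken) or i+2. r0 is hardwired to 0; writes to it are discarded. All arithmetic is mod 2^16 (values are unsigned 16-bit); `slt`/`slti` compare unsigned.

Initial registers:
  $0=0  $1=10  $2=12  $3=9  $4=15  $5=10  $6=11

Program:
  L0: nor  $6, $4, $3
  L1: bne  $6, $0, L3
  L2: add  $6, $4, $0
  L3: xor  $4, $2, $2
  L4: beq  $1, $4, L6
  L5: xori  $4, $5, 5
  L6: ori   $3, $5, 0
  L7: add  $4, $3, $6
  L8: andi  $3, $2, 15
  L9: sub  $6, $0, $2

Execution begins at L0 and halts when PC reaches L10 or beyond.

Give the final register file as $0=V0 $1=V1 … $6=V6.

$0=0 $1=10 $2=12 $3=12 $4=25 $5=10 $6=65524

#0 nor  $6, $4, $3 ; 0/10/12/9/15/10/65520
#1 bne  $6, $0, L3 ; 0/10/12/9/15/10/65520 ; →target
#2 add  $6, $4, $0 ; 0/10/12/9/15/10/15
#3 xor  $4, $2, $2 ; 0/10/12/9/0/10/15
#4 beq  $1, $4, L6 ; 0/10/12/9/0/10/15 ; →fallthru
#5 xori  $4, $5, 5 ; 0/10/12/9/15/10/15
#6 ori   $3, $5, 0 ; 0/10/12/10/15/10/15
#7 add  $4, $3, $6 ; 0/10/12/10/25/10/15
#8 andi  $3, $2, 15 ; 0/10/12/12/25/10/15
#9 sub  $6, $0, $2 ; 0/10/12/12/25/10/65524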